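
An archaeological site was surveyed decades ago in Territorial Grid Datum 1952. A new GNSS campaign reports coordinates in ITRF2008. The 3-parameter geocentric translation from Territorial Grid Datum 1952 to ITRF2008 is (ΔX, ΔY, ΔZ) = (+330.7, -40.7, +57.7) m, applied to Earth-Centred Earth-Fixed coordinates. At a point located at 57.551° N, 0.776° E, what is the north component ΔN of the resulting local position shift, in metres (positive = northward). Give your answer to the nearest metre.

At φ = 57.551°, λ = 0.776°: sin φ = 0.843869, cos φ = 0.536549, sin λ = 0.013543, cos λ = 0.999908.
ΔN = −sin φ cos λ·ΔX − sin φ sin λ·ΔY + cos φ·ΔZ = −(0.843869)(0.999908)(330.7) − (0.843869)(0.013543)(-40.7) + (0.536549)(57.7) = -247.62 m.

ΔN = -248 m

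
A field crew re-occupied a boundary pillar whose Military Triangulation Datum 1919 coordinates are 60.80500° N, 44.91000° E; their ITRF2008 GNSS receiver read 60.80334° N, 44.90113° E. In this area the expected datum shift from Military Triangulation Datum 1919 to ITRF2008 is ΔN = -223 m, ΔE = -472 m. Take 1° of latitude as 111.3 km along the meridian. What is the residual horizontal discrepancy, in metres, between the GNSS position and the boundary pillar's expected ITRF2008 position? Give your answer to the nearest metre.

Observed coordinate differences: Δφ = -0.00166°, Δλ = -0.00887°.
Converting to metres (1° lat = 111300 m, cos φ = 0.487783): observed ΔN = -184.8 m, observed ΔE = -481.6 m.
Subtracting the expected shift leaves a residual of -184.8 − (-223) = 38.2 m north and -481.6 − (-472) = -9.6 m east.
Residual distance = √(38.2² + (-9.6)²) = 39.4 m.

39 m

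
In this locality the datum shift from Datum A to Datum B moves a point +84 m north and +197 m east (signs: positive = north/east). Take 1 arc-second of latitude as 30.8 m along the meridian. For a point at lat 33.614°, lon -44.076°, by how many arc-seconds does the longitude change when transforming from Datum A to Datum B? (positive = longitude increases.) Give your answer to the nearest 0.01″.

Δλ = 7.68″

At latitude 33.614°, cos φ = 0.832786.
1″ of longitude at this latitude = 30.80 × cos φ = 25.6498 m, so Δλ = 197.0 / 25.6498 = 7.680″.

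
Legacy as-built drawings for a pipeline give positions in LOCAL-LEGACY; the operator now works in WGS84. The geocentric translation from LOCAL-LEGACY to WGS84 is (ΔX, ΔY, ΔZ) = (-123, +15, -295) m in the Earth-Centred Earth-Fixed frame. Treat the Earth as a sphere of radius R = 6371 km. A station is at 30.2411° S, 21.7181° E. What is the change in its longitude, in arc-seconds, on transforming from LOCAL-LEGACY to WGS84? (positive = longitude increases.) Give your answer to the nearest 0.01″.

Δλ = 2.23″

sin φ = -0.503640, cos φ = 0.863914, sin λ = 0.370040, cos λ = 0.929016.
East component: ΔE = −sin λ·ΔX + cos λ·ΔY = −(0.370040)(-123) + (0.929016)(15) = 59.45 m.
1° of latitude spans πR/180 = 111195 m; at latitude φ, 1° of longitude spans that × cos φ = 96062.8 m, so Δλ = 59.45 / 96062.8 × 3600 = 2.228″.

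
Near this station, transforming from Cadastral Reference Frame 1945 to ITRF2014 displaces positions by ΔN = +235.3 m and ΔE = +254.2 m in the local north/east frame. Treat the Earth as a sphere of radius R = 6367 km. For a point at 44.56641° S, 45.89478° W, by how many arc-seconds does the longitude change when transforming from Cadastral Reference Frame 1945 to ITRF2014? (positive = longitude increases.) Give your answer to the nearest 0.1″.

At latitude -44.56641°, cos φ = 0.712438.
One radian of longitude at latitude φ spans R cos φ, so Δλ = ΔE / (R cos φ) = 254.2 / (6367000 × 0.712438) = 5.6039e-05 rad = 11.559″.

Δλ = 11.6″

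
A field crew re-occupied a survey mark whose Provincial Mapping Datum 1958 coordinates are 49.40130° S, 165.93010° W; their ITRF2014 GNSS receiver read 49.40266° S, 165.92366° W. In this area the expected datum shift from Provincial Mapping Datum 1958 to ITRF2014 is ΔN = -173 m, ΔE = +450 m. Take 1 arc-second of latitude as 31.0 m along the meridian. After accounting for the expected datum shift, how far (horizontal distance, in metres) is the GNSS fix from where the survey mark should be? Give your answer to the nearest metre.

28 m

Observed coordinate differences: Δφ = -0.00136°, Δλ = +0.00644°.
Converting to metres (1° lat = 111600 m, cos φ = 0.650757): observed ΔN = -151.8 m, observed ΔE = 467.7 m.
Subtracting the expected shift leaves a residual of -151.8 − (-173) = 21.2 m north and 467.7 − (450) = 17.7 m east.
Residual distance = √(21.2² + 17.7²) = 27.6 m.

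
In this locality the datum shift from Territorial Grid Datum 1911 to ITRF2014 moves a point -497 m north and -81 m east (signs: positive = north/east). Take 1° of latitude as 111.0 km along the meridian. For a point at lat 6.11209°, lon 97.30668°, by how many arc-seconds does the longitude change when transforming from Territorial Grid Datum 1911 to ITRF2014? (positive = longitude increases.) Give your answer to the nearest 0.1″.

At latitude 6.11209°, cos φ = 0.994315.
1° of longitude at this latitude = 111.0 × cos φ = 110.37 km, so Δλ = -81.0 / 110369.0 = -0.0007339° = -2.642″.

Δλ = -2.6″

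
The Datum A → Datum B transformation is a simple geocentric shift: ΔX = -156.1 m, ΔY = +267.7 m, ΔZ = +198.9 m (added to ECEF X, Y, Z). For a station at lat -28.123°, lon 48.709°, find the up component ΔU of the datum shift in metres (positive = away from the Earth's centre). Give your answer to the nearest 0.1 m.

At φ = -28.123°, λ = 48.709°: sin φ = -0.471366, cos φ = 0.881938, sin λ = 0.751368, cos λ = 0.659884.
ΔU = cos φ cos λ·ΔX + cos φ sin λ·ΔY + sin φ·ΔZ = (0.881938)(0.659884)(-156.1) + (0.881938)(0.751368)(267.7) + (-0.471366)(198.9) = -7.21 m.

ΔU = -7.2 m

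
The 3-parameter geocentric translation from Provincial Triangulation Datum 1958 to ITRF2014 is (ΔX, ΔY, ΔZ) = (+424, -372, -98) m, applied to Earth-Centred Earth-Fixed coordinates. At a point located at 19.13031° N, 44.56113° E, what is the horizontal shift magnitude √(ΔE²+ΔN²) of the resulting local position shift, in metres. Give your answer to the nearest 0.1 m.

At φ = 19.13031°, λ = 44.56113°: sin φ = 0.327718, cos φ = 0.944776, sin λ = 0.701670, cos λ = 0.712502.
ΔE = −sin λ·ΔX + cos λ·ΔY = −(0.701670)·(424) + (0.712502)·(-372) = -562.56 m.
ΔN = −sin φ cos λ·ΔX − sin φ sin λ·ΔY + cos φ·ΔZ = −(0.327718)(0.712502)(424) − (0.327718)(0.701670)(-372) + (0.944776)(-98) = -106.05 m.
Horizontal magnitude = √(ΔE² + ΔN²) = √((-562.56)² + (-106.05)²) = 572.47 m.

572.5 m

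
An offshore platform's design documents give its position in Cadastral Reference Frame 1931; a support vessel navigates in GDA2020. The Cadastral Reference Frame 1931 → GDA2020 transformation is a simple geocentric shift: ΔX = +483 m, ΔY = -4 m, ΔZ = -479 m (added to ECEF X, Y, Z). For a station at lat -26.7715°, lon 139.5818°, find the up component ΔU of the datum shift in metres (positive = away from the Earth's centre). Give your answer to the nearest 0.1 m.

At φ = -26.7715°, λ = 139.5818°: sin φ = -0.450433, cos φ = 0.892810, sin λ = 0.648362, cos λ = -0.761332.
ΔU = cos φ cos λ·ΔX + cos φ sin λ·ΔY + sin φ·ΔZ = (0.892810)(-0.761332)(483) + (0.892810)(0.648362)(-4) + (-0.450433)(-479) = -114.87 m.

ΔU = -114.9 m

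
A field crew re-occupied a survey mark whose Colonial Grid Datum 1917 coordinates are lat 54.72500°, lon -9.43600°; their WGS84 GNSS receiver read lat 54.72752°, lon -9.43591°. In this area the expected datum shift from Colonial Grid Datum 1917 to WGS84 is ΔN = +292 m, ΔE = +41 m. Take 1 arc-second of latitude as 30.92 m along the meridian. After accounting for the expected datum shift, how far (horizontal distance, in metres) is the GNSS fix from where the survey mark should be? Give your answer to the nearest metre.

Observed coordinate differences: Δφ = +0.00252°, Δλ = +0.00009°.
Converting to metres (1° lat = 111312 m, cos φ = 0.577501): observed ΔN = 280.5 m, observed ΔE = 5.8 m.
Subtracting the expected shift leaves a residual of 280.5 − (292) = -11.5 m north and 5.8 − (41) = -35.2 m east.
Residual distance = √((-11.5)² + (-35.2)²) = 37.0 m.

37 m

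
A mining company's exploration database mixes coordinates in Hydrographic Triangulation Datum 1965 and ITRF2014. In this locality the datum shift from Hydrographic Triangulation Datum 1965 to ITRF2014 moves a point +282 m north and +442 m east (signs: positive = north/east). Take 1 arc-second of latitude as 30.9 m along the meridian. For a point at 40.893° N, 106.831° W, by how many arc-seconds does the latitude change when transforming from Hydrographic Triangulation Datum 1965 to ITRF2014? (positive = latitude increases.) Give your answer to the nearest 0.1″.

Δφ = 9.1″

1″ of latitude = 30.90 m, so Δφ = 282.0 / 30.90 = 9.126″.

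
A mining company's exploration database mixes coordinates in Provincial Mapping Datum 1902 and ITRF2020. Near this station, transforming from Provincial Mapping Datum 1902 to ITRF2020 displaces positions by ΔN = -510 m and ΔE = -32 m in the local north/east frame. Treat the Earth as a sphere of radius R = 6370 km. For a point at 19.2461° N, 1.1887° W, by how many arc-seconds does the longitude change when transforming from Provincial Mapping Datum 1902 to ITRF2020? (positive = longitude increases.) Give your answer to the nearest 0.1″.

Δλ = -1.1″

At latitude 19.2461°, cos φ = 0.944111.
One radian of longitude at latitude φ spans R cos φ, so Δλ = ΔE / (R cos φ) = -32.0 / (6370000 × 0.944111) = -5.3209e-06 rad = -1.098″.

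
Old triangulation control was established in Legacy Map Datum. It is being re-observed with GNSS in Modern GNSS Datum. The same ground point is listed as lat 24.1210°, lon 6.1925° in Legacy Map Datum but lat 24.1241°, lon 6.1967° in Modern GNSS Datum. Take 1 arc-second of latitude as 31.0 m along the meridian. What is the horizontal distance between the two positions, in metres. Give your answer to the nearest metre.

550 m

Δφ = 24.1241° − 24.1210° = +0.0031°; Δλ = 6.1967° − 6.1925° = +0.0042°.
1° of latitude = 3600 × 31.00 = 111600 m.
ΔN = Δφ × 111600 = 346.0 m; ΔE = Δλ × 111600 × cos(24.1210°) = +0.0042 × 111600 × 0.912684 = 427.8 m.
Distance = √(ΔE² + ΔN²) = √(427.8² + 346.0²) = 550.2 m.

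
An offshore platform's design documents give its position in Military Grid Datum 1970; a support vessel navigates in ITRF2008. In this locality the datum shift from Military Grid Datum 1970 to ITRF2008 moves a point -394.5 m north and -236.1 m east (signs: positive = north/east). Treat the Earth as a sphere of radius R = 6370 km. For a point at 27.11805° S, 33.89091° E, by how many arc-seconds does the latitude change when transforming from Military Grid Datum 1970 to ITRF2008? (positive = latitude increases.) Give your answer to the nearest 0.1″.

Δφ = -12.8″

On a sphere of radius R, 1 rad of latitude = R, so Δφ = ΔN / R = -394.5 / 6370000 = -6.1931e-05 rad = -12.774″.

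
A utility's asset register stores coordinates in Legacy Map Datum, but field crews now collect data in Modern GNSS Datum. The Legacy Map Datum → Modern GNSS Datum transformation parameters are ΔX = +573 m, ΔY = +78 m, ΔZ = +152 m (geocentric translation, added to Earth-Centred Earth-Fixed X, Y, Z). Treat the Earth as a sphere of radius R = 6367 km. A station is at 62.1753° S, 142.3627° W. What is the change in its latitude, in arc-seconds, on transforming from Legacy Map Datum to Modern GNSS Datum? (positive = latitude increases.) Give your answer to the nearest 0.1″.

Δφ = -12.1″

sin φ = -0.884380, cos φ = 0.466768, sin λ = -0.610661, cos λ = -0.791892.
North component: ΔN = −sin φ cos λ·ΔX − sin φ sin λ·ΔY + cos φ·ΔZ = −(-0.884380)(-0.791892)(573) − (-0.884380)(-0.610661)(78) + (0.466768)(152) = -372.47 m.
1° of latitude spans πR/180 = 111125 m, so Δφ = -372.47 / 111125 × 3600 = -12.066″.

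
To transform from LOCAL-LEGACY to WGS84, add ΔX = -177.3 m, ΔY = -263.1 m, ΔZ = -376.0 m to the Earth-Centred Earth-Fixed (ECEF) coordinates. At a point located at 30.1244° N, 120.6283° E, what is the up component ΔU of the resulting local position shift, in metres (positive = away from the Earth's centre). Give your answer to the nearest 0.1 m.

The local up (radial) axis is (cos φ cos λ, cos φ sin λ, sin φ), giving ΔU = 78.128 − 195.818 − 188.707 = -306.40 m.

ΔU = -306.4 m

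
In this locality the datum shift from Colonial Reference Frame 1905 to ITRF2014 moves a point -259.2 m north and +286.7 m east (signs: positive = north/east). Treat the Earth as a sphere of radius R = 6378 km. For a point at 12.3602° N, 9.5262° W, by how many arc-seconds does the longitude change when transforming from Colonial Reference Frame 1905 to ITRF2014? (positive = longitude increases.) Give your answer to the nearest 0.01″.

Δλ = 9.49″

At latitude 12.3602°, cos φ = 0.976821.
One radian of longitude at latitude φ spans R cos φ, so Δλ = ΔE / (R cos φ) = 286.7 / (6378000 × 0.976821) = 4.6018e-05 rad = 9.492″.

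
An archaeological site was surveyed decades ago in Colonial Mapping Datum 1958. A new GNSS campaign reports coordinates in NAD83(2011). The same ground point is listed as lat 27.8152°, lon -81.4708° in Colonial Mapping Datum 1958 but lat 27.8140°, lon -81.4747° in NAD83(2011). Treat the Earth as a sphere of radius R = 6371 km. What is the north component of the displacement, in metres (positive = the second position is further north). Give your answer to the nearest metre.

Δφ = 27.8140° − 27.8152° = -0.0012°; Δλ = -81.4747° − -81.4708° = -0.0039°.
1° along a meridian = πR/180 = 111195 m.
ΔN = Δφ × 111195 = -133.4 m; ΔE = Δλ × 111195 × cos(27.8152°) = -0.0039 × 111195 × 0.884457 = -383.6 m.

ΔN = -133 m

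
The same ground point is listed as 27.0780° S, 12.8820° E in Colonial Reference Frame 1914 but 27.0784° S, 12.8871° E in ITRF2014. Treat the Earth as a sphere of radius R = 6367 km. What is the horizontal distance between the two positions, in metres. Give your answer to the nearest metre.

507 m

Δφ = -27.0784° − -27.0780° = -0.0004°; Δλ = 12.8871° − 12.8820° = +0.0051°.
1° along a meridian = πR/180 = 111125 m.
ΔN = Δφ × 111125 = -44.5 m; ΔE = Δλ × 111125 × cos(-27.0780°) = +0.0051 × 111125 × 0.890388 = 504.6 m.
Distance = √(ΔE² + ΔN²) = √(504.6² + (-44.5)²) = 506.6 m.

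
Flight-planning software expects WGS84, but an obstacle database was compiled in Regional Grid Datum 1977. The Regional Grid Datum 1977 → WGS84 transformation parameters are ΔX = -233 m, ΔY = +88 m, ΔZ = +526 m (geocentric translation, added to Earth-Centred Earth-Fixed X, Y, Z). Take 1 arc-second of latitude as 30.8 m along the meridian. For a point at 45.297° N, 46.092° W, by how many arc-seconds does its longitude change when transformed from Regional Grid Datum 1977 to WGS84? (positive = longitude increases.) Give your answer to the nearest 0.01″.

sin φ = 0.710763, cos φ = 0.703432, sin λ = -0.720454, cos λ = 0.693502.
East component: ΔE = −sin λ·ΔX + cos λ·ΔY = −(-0.720454)(-233) + (0.693502)(88) = -106.84 m.
1° of latitude spans 3600 × 30.80 = 110880 m; at latitude φ, 1° of longitude spans that × cos φ = 77996.5 m, so Δλ = -106.84 / 77996.5 × 3600 = -4.931″.

Δλ = -4.93″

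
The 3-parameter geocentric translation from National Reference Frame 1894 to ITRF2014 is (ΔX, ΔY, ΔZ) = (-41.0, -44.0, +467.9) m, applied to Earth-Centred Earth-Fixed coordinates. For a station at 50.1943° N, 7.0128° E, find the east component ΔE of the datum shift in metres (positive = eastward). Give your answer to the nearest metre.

ΔE = -39 m

At φ = 50.1943°, λ = 7.0128°: sin φ = 0.768220, cos φ = 0.640186, sin λ = 0.122091, cos λ = 0.992519.
ΔE = −sin λ·ΔX + cos λ·ΔY = −(0.122091)·(-41.0) + (0.992519)·(-44.0) = -38.67 m.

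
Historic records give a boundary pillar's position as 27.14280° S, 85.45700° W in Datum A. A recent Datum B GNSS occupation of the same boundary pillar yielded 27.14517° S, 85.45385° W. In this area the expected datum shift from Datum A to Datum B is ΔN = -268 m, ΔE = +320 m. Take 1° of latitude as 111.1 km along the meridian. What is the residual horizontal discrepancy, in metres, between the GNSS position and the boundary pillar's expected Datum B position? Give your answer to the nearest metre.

10 m

Observed coordinate differences: Δφ = -0.00237°, Δλ = +0.00315°.
Converting to metres (1° lat = 111100 m, cos φ = 0.889872): observed ΔN = -263.3 m, observed ΔE = 311.4 m.
Subtracting the expected shift leaves a residual of -263.3 − (-268) = 4.7 m north and 311.4 − (320) = -8.6 m east.
Residual distance = √(4.7² + (-8.6)²) = 9.8 m.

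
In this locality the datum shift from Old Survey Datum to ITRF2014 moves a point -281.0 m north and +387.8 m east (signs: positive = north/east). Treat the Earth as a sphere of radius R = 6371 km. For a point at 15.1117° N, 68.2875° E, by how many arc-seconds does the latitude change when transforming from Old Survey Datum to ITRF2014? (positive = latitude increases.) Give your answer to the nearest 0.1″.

Δφ = -9.1″

On a sphere of radius R, 1 rad of latitude = R, so Δφ = ΔN / R = -281.0 / 6371000 = -4.4106e-05 rad = -9.098″.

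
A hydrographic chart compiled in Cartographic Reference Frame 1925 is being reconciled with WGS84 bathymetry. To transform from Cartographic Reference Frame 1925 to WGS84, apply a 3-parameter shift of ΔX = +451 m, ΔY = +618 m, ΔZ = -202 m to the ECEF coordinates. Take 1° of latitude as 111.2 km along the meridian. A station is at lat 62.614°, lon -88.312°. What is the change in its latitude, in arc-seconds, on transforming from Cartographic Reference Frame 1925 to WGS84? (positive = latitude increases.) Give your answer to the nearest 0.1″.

Δφ = 14.4″

sin φ = 0.887928, cos φ = 0.459983, sin λ = -0.999566, cos λ = 0.029457.
North component: ΔN = −sin φ cos λ·ΔX − sin φ sin λ·ΔY + cos φ·ΔZ = −(0.887928)(0.029457)(451) − (0.887928)(-0.999566)(618) + (0.459983)(-202) = 443.79 m.
1° of latitude spans 111200 m, so Δφ = 443.79 / 111200 × 3600 = 14.367″.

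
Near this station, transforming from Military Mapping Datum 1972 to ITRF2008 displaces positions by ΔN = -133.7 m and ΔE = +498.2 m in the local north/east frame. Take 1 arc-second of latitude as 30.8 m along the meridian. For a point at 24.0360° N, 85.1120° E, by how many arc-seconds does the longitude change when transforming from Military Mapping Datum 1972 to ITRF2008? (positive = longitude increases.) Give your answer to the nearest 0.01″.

Δλ = 17.71″

At latitude 24.0360°, cos φ = 0.913290.
1″ of longitude at this latitude = 30.80 × cos φ = 28.1293 m, so Δλ = 498.2 / 28.1293 = 17.711″.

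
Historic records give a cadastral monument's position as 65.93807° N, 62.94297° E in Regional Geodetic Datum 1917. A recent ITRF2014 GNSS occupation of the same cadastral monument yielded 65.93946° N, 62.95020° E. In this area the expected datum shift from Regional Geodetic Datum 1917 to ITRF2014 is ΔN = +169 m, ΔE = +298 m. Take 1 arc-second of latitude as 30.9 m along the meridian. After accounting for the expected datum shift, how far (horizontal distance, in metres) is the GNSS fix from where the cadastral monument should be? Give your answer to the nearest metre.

33 m

Observed coordinate differences: Δφ = +0.00139°, Δλ = +0.00723°.
Converting to metres (1° lat = 111240 m, cos φ = 0.407724): observed ΔN = 154.6 m, observed ΔE = 327.9 m.
Subtracting the expected shift leaves a residual of 154.6 − (169) = -14.4 m north and 327.9 − (298) = 29.9 m east.
Residual distance = √((-14.4)² + 29.9²) = 33.2 m.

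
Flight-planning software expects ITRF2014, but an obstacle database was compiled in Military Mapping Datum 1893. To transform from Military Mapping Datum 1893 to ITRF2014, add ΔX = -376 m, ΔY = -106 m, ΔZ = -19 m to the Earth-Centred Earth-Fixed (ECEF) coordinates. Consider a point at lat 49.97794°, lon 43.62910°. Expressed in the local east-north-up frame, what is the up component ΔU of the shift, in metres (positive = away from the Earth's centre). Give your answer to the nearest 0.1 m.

ΔU = -236.6 m

At φ = 49.97794°, λ = 43.62910°: sin φ = 0.765797, cos φ = 0.643083, sin λ = 0.689987, cos λ = 0.723822.
ΔU = cos φ cos λ·ΔX + cos φ sin λ·ΔY + sin φ·ΔZ = (0.643083)(0.723822)(-376) + (0.643083)(0.689987)(-106) + (0.765797)(-19) = -236.60 m.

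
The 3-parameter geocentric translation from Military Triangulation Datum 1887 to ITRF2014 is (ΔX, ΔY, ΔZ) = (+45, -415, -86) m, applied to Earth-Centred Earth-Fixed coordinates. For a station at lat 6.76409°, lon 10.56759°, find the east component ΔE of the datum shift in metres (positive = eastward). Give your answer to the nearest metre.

ΔE = -416 m

The local east axis at (φ, λ) is (−sin λ, cos λ, 0), so ΔE = −sin(10.56759°)·45 + cos(10.56759°)·(-415) = -416.21 m.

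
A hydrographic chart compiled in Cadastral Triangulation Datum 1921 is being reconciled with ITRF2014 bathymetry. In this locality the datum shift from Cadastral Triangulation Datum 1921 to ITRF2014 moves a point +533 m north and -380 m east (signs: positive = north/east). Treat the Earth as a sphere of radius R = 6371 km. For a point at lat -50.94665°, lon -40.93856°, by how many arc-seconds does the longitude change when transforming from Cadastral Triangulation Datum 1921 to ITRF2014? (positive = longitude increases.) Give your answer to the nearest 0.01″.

Δλ = -19.53″

At latitude -50.94665°, cos φ = 0.630044.
One radian of longitude at latitude φ spans R cos φ, so Δλ = ΔE / (R cos φ) = -380.0 / (6371000 × 0.630044) = -9.4668e-05 rad = -19.527″.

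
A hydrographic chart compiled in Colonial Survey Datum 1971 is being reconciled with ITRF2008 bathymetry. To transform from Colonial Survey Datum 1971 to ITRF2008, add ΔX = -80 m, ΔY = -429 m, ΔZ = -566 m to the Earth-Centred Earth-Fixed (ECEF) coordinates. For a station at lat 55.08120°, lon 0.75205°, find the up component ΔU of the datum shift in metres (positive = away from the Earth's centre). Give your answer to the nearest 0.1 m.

ΔU = -513.1 m

The local up (radial) axis is (cos φ cos λ, cos φ sin λ, sin φ), giving ΔU = -45.789 − 3.223 − 464.100 = -513.11 m.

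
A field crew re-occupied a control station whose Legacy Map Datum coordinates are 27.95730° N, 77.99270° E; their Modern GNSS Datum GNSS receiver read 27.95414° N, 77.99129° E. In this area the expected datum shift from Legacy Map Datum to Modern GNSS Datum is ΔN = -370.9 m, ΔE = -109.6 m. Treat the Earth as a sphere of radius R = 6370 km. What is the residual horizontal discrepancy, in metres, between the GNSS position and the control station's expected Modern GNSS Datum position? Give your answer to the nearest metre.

35 m

Observed coordinate differences: Δφ = -0.00316°, Δλ = -0.00141°.
Converting to metres (1° lat = 111177 m, cos φ = 0.883297): observed ΔN = -351.3 m, observed ΔE = -138.5 m.
Subtracting the expected shift leaves a residual of -351.3 − (-370.9) = 19.6 m north and -138.5 − (-109.6) = -28.9 m east.
Residual distance = √(19.6² + (-28.9)²) = 34.9 m.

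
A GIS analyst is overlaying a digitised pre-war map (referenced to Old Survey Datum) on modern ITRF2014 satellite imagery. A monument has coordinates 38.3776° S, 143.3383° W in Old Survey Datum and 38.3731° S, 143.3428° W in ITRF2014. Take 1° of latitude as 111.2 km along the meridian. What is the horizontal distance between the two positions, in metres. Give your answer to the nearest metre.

Δφ = -38.3731° − -38.3776° = +0.0045°; Δλ = -143.3428° − -143.3383° = -0.0045°.
ΔN = Δφ × 111200 = 500.4 m; ΔE = Δλ × 111200 × cos(-38.3776°) = -0.0045 × 111200 × 0.783936 = -392.3 m.
Distance = √(ΔE² + ΔN²) = √((-392.3)² + 500.4²) = 635.8 m.

636 m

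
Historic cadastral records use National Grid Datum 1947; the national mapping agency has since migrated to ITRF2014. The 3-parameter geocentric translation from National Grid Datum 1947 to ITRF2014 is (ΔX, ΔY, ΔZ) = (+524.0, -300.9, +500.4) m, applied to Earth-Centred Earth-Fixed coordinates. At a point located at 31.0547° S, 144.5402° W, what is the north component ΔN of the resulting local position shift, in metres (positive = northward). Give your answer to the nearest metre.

ΔN = 299 m

At φ = -31.0547°, λ = -144.5402°: sin φ = -0.515856, cos φ = 0.856675, sin λ = -0.580132, cos λ = -0.814523.
ΔN = −sin φ cos λ·ΔX − sin φ sin λ·ΔY + cos φ·ΔZ = −(-0.515856)(-0.814523)(524.0) − (-0.515856)(-0.580132)(-300.9) + (0.856675)(500.4) = 298.56 m.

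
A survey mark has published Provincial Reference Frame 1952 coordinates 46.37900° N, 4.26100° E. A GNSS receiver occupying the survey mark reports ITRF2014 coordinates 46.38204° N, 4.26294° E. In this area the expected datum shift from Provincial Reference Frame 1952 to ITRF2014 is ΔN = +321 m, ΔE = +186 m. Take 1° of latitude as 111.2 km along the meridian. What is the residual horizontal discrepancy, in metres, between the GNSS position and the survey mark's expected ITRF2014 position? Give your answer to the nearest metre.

Observed coordinate differences: Δφ = +0.00304°, Δλ = +0.00194°.
Converting to metres (1° lat = 111200 m, cos φ = 0.689885): observed ΔN = 338.0 m, observed ΔE = 148.8 m.
Subtracting the expected shift leaves a residual of 338.0 − (321) = 17.0 m north and 148.8 − (186) = -37.2 m east.
Residual distance = √(17.0² + (-37.2)²) = 40.9 m.

41 m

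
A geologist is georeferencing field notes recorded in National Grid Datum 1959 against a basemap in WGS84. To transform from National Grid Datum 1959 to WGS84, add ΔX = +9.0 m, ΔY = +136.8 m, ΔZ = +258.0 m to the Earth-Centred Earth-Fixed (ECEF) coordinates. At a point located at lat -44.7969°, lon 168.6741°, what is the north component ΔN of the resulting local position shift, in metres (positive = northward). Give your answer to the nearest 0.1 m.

ΔN = 195.8 m

At φ = -44.7969°, λ = 168.6741°: sin φ = -0.704596, cos φ = 0.709609, sin λ = 0.196389, cos λ = -0.980526.
ΔN = −sin φ cos λ·ΔX − sin φ sin λ·ΔY + cos φ·ΔZ = −(-0.704596)(-0.980526)(9.0) − (-0.704596)(0.196389)(136.8) + (0.709609)(258.0) = 195.79 m.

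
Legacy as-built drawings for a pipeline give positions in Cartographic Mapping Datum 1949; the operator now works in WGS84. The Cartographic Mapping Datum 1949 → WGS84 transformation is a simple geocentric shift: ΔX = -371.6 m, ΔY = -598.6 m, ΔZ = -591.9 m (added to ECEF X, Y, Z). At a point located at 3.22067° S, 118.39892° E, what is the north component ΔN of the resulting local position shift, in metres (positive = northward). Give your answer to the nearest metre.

The local north axis is (−sin φ cos λ, −sin φ sin λ, cos φ), giving ΔN = 9.929 − 29.583 − 590.965 = -610.62 m.

ΔN = -611 m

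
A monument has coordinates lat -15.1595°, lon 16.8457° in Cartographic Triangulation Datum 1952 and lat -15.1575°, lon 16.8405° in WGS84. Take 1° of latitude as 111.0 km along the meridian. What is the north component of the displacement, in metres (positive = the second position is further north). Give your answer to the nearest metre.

Δφ = -15.1575° − -15.1595° = +0.0020°; Δλ = 16.8405° − 16.8457° = -0.0052°.
ΔN = Δφ × 111000 = 222.0 m; ΔE = Δλ × 111000 × cos(-15.1595°) = -0.0052 × 111000 × 0.965202 = -557.1 m.

ΔN = 222 m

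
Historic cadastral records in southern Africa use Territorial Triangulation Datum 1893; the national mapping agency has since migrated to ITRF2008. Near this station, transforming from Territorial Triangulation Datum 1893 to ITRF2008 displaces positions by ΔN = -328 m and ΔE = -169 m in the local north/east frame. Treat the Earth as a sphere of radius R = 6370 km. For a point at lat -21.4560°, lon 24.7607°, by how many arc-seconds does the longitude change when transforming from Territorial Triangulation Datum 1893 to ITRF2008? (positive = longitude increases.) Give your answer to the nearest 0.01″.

Δλ = -5.88″

At latitude -21.4560°, cos φ = 0.930699.
One radian of longitude at latitude φ spans R cos φ, so Δλ = ΔE / (R cos φ) = -169.0 / (6370000 × 0.930699) = -2.8506e-05 rad = -5.880″.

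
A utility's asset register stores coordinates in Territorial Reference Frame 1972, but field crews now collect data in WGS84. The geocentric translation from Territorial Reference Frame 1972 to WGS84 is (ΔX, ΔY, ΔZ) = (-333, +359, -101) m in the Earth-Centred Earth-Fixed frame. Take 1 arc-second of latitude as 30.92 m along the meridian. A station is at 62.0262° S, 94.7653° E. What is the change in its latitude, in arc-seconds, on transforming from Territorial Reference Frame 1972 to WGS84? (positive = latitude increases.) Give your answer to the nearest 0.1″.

Δφ = 9.5″

sin φ = -0.883162, cos φ = 0.469068, sin λ = 0.996543, cos λ = -0.083074.
North component: ΔN = −sin φ cos λ·ΔX − sin φ sin λ·ΔY + cos φ·ΔZ = −(-0.883162)(-0.083074)(-333) − (-0.883162)(0.996543)(359) + (0.469068)(-101) = 293.02 m.
1° of latitude spans 3600 × 30.92 = 111312 m, so Δφ = 293.02 / 111312 × 3600 = 9.477″.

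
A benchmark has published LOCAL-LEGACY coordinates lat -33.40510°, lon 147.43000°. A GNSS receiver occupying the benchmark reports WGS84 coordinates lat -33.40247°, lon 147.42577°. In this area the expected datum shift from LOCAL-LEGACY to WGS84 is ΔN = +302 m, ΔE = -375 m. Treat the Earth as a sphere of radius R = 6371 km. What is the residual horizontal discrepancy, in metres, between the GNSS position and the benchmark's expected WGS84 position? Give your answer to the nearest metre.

Observed coordinate differences: Δφ = +0.00263°, Δλ = -0.00423°.
Converting to metres (1° lat = 111195 m, cos φ = 0.834799): observed ΔN = 292.4 m, observed ΔE = -392.7 m.
Subtracting the expected shift leaves a residual of 292.4 − (302) = -9.6 m north and -392.7 − (-375) = -17.7 m east.
Residual distance = √((-9.6)² + (-17.7)²) = 20.1 m.

20 m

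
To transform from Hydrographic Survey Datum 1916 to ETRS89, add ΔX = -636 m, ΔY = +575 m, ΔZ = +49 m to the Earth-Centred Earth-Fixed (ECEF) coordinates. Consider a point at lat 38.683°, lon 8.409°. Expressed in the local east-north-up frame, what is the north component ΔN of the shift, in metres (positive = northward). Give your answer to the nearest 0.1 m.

ΔN = 378.9 m

The local north axis is (−sin φ cos λ, −sin φ sin λ, cos φ), giving ΔN = 393.234 − 52.555 + 38.250 = 378.93 m.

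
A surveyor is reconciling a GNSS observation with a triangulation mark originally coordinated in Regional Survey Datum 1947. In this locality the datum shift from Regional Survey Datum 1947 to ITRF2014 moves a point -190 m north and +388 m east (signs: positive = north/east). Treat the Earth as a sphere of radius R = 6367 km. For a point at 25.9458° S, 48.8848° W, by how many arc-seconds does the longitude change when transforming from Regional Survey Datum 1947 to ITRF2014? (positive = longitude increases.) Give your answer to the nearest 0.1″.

At latitude -25.9458°, cos φ = 0.899208.
One radian of longitude at latitude φ spans R cos φ, so Δλ = ΔE / (R cos φ) = 388.0 / (6367000 × 0.899208) = 6.7770e-05 rad = 13.979″.

Δλ = 14.0″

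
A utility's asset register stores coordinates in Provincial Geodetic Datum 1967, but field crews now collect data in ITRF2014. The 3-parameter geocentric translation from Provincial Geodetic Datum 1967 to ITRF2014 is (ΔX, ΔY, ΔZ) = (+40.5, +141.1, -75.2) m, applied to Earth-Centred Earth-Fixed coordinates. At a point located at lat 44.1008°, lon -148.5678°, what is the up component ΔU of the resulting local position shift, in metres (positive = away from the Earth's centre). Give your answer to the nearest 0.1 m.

At φ = 44.1008°, λ = -148.5678°: sin φ = 0.695923, cos φ = 0.718117, sin λ = -0.521489, cos λ = -0.853258.
ΔU = cos φ cos λ·ΔX + cos φ sin λ·ΔY + sin φ·ΔZ = (0.718117)(-0.853258)(40.5) + (0.718117)(-0.521489)(141.1) + (0.695923)(-75.2) = -129.99 m.

ΔU = -130.0 m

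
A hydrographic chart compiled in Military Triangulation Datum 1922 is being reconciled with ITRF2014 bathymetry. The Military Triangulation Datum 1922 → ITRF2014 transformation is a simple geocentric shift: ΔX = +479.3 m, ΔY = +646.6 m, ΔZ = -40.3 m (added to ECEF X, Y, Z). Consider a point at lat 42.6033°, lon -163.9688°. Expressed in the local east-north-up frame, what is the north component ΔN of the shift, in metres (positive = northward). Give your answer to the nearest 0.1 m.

The local north axis is (−sin φ cos λ, −sin φ sin λ, cos φ), giving ΔN = 311.830 + 120.874 − 29.663 = 403.04 m.

ΔN = 403.0 m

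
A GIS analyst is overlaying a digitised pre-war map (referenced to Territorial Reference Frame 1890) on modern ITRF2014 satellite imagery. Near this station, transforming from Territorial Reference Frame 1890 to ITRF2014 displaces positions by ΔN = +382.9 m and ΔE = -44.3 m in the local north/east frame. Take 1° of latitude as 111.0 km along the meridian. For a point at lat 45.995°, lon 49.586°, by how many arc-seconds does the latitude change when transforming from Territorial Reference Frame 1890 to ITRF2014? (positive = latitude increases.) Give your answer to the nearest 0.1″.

Δφ = 12.4″

1° of latitude = 111.0 km, so Δφ = 382.9 / 111000 = 0.0034495° = 12.418″.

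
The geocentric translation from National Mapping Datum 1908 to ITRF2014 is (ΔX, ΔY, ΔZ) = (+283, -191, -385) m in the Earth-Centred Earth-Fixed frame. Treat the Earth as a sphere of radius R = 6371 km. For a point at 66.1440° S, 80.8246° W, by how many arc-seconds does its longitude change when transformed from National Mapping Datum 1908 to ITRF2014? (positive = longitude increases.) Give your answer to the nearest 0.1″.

Δλ = 19.9″

sin φ = -0.914565, cos φ = 0.404439, sin λ = -0.987205, cos λ = 0.159457.
East component: ΔE = −sin λ·ΔX + cos λ·ΔY = −(-0.987205)(283) + (0.159457)(-191) = 248.92 m.
1° of latitude spans πR/180 = 111195 m; at latitude φ, 1° of longitude spans that × cos φ = 44971.6 m, so Δλ = 248.92 / 44971.6 × 3600 = 19.926″.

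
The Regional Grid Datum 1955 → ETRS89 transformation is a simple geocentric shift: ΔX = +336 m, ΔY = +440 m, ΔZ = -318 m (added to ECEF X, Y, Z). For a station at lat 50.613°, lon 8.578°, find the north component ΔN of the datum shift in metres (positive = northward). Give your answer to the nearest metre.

At φ = 50.613°, λ = 8.578°: sin φ = 0.772878, cos φ = 0.634555, sin λ = 0.149156, cos λ = 0.988814.
ΔN = −sin φ cos λ·ΔX − sin φ sin λ·ΔY + cos φ·ΔZ = −(0.772878)(0.988814)(336) − (0.772878)(0.149156)(440) + (0.634555)(-318) = -509.29 m.

ΔN = -509 m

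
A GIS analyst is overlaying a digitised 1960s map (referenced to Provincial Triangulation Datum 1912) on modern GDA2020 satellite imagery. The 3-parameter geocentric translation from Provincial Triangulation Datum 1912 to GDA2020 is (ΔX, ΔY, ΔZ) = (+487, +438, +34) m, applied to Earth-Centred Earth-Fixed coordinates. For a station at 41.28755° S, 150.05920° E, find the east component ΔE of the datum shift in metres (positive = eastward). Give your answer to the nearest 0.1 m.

ΔE = -622.6 m

At φ = -41.28755°, λ = 150.05920°: sin φ = -0.659838, cos φ = 0.751408, sin λ = 0.499105, cos λ = -0.866542.
ΔE = −sin λ·ΔX + cos λ·ΔY = −(0.499105)·(487) + (-0.866542)·(438) = -622.61 m.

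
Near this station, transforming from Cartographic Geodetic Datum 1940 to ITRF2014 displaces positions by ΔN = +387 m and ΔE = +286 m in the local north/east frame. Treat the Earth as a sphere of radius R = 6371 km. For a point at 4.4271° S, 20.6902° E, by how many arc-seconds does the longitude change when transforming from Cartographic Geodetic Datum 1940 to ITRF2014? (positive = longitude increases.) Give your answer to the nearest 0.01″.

At latitude -4.4271°, cos φ = 0.997016.
One radian of longitude at latitude φ spans R cos φ, so Δλ = ΔE / (R cos φ) = 286.0 / (6371000 × 0.997016) = 4.5025e-05 rad = 9.287″.

Δλ = 9.29″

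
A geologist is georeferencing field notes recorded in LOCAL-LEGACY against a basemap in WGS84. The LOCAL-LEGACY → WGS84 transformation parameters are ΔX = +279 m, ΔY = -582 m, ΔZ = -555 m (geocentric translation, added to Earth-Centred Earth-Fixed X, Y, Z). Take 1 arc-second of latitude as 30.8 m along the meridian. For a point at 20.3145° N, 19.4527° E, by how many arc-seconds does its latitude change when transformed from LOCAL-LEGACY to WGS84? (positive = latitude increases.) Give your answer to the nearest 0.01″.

sin φ = 0.347173, cos φ = 0.937801, sin λ = 0.333029, cos λ = 0.942917.
North component: ΔN = −sin φ cos λ·ΔX − sin φ sin λ·ΔY + cos φ·ΔZ = −(0.347173)(0.942917)(279) − (0.347173)(0.333029)(-582) + (0.937801)(-555) = -544.52 m.
1° of latitude spans 3600 × 30.80 = 110880 m, so Δφ = -544.52 / 110880 × 3600 = -17.679″.

Δφ = -17.68″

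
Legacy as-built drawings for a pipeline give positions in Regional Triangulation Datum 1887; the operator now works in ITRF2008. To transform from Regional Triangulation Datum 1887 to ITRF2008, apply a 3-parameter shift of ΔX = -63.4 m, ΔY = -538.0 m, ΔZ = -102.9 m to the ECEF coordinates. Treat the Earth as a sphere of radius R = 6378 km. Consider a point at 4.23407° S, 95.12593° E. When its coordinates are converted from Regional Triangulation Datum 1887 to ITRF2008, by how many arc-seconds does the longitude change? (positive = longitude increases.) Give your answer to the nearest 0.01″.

Δλ = 3.61″

sin φ = -0.073831, cos φ = 0.997271, sin λ = 0.996001, cos λ = -0.089345.
East component: ΔE = −sin λ·ΔX + cos λ·ΔY = −(0.996001)(-63.4) + (-0.089345)(-538.0) = 111.21 m.
1° of latitude spans πR/180 = 111317 m; at latitude φ, 1° of longitude spans that × cos φ = 111013.3 m, so Δλ = 111.21 / 111013.3 × 3600 = 3.607″.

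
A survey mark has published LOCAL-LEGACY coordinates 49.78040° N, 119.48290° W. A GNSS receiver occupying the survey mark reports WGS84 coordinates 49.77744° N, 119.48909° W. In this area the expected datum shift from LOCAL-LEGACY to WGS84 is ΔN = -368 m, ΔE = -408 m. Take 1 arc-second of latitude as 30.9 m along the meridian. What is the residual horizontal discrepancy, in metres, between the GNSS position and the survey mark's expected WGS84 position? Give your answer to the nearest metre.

Observed coordinate differences: Δφ = -0.00296°, Δλ = -0.00619°.
Converting to metres (1° lat = 111240 m, cos φ = 0.645719): observed ΔN = -329.3 m, observed ΔE = -444.6 m.
Subtracting the expected shift leaves a residual of -329.3 − (-368) = 38.7 m north and -444.6 − (-408) = -36.6 m east.
Residual distance = √(38.7² + (-36.6)²) = 53.3 m.

53 m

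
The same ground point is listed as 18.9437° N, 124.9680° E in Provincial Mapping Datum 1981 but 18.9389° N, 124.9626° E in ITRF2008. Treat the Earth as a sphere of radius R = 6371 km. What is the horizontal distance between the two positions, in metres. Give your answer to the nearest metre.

Δφ = 18.9389° − 18.9437° = -0.0048°; Δλ = 124.9626° − 124.9680° = -0.0054°.
1° along a meridian = πR/180 = 111195 m.
ΔN = Δφ × 111195 = -533.7 m; ΔE = Δλ × 111195 × cos(18.9437°) = -0.0054 × 111195 × 0.945838 = -567.9 m.
Distance = √(ΔE² + ΔN²) = √((-567.9)² + (-533.7)²) = 779.4 m.

779 m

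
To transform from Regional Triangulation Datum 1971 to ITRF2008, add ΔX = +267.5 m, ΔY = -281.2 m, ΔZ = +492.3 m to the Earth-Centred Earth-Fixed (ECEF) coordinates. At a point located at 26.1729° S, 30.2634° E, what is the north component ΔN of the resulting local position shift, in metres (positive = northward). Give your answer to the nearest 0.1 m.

ΔN = 481.2 m

At φ = -26.1729°, λ = 30.2634°: sin φ = -0.441081, cos φ = 0.897467, sin λ = 0.503976, cos λ = 0.863718.
ΔN = −sin φ cos λ·ΔX − sin φ sin λ·ΔY + cos φ·ΔZ = −(-0.441081)(0.863718)(267.5) − (-0.441081)(0.503976)(-281.2) + (0.897467)(492.3) = 481.22 m.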